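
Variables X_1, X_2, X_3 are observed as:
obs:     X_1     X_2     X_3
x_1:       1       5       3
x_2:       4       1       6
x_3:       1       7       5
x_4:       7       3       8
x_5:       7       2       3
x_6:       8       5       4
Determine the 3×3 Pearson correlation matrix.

Step 1 — column means:
  mean(X_1) = (1 + 4 + 1 + 7 + 7 + 8) / 6 = 28/6 = 4.6667
  mean(X_2) = (5 + 1 + 7 + 3 + 2 + 5) / 6 = 23/6 = 3.8333
  mean(X_3) = (3 + 6 + 5 + 8 + 3 + 4) / 6 = 29/6 = 4.8333

Step 2 — sample variances and covariances s[i,j] = (1/(n-1)) · Σ_k (x_{k,i} - mean_i) · (x_{k,j} - mean_j), with n-1 = 5:
  s[X_1,X_1] = ((-3.6667)·(-3.6667) + (-0.6667)·(-0.6667) + (-3.6667)·(-3.6667) + (2.3333)·(2.3333) + (2.3333)·(2.3333) + (3.3333)·(3.3333)) / 5 = 49.3333/5 = 9.8667
  s[X_1,X_2] = ((-3.6667)·(1.1667) + (-0.6667)·(-2.8333) + (-3.6667)·(3.1667) + (2.3333)·(-0.8333) + (2.3333)·(-1.8333) + (3.3333)·(1.1667)) / 5 = -16.3333/5 = -3.2667
  s[X_1,X_3] = ((-3.6667)·(-1.8333) + (-0.6667)·(1.1667) + (-3.6667)·(0.1667) + (2.3333)·(3.1667) + (2.3333)·(-1.8333) + (3.3333)·(-0.8333)) / 5 = 5.6667/5 = 1.1333
  s[X_2,X_2] = ((1.1667)·(1.1667) + (-2.8333)·(-2.8333) + (3.1667)·(3.1667) + (-0.8333)·(-0.8333) + (-1.8333)·(-1.8333) + (1.1667)·(1.1667)) / 5 = 24.8333/5 = 4.9667
  s[X_2,X_3] = ((1.1667)·(-1.8333) + (-2.8333)·(1.1667) + (3.1667)·(0.1667) + (-0.8333)·(3.1667) + (-1.8333)·(-1.8333) + (1.1667)·(-0.8333)) / 5 = -5.1667/5 = -1.0333
  s[X_3,X_3] = ((-1.8333)·(-1.8333) + (1.1667)·(1.1667) + (0.1667)·(0.1667) + (3.1667)·(3.1667) + (-1.8333)·(-1.8333) + (-0.8333)·(-0.8333)) / 5 = 18.8333/5 = 3.7667
  Sample standard deviations s_i = √(s[i,i]):
  s(X_1) = √(9.8667) = 3.1411
  s(X_2) = √(4.9667) = 2.2286
  s(X_3) = √(3.7667) = 1.9408

Step 3 — r_{ij} = s_{ij} / (s_i · s_j):
  r[X_1,X_1] = 1 (diagonal).
  r[X_1,X_2] = -3.2667 / (3.1411 · 2.2286) = -3.2667 / 7.0003 = -0.4666
  r[X_1,X_3] = 1.1333 / (3.1411 · 1.9408) = 1.1333 / 6.0963 = 0.1859
  r[X_2,X_2] = 1 (diagonal).
  r[X_2,X_3] = -1.0333 / (2.2286 · 1.9408) = -1.0333 / 4.3252 = -0.2389
  r[X_3,X_3] = 1 (diagonal).

R is symmetric with unit diagonal. Assembling:

R = [[1, -0.4666, 0.1859],
 [-0.4666, 1, -0.2389],
 [0.1859, -0.2389, 1]]


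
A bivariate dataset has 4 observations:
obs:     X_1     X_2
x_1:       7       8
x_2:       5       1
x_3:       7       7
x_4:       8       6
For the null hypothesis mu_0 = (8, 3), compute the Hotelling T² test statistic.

Step 1 — sample mean vector:
  mean(X_1) = (7 + 5 + 7 + 8) / 4 = 27/4 = 6.75
  mean(X_2) = (8 + 1 + 7 + 6) / 4 = 22/4 = 5.5
  x̄ = (6.75, 5.5),  deviation x̄ - mu_0 = (6.75, 5.5) - (8, 3) = (-1.25, 2.5).

Step 2 — sample covariance matrix, S[i,j] = (1/(n-1)) · Σ_k (x_{k,i} - mean_i) · (x_{k,j} - mean_j), divisor n-1 = 3:
  S[X_1,X_1] = ((0.25)·(0.25) + (-1.75)·(-1.75) + (0.25)·(0.25) + (1.25)·(1.25)) / 3 = 4.75/3 = 1.5833
  S[X_1,X_2] = ((0.25)·(2.5) + (-1.75)·(-4.5) + (0.25)·(1.5) + (1.25)·(0.5)) / 3 = 9.5/3 = 3.1667
  S[X_2,X_2] = ((2.5)·(2.5) + (-4.5)·(-4.5) + (1.5)·(1.5) + (0.5)·(0.5)) / 3 = 29/3 = 9.6667
  S = [[1.5833, 3.1667],
 [3.1667, 9.6667]].

Step 3 — invert S. det(S) = 1.5833·9.6667 - (3.1667)² = 5.2778.
  S^{-1} = (1/det) · [[d, -b], [-b, a]] = [[1.8316, -0.6],
 [-0.6, 0.3]].

Step 4 — quadratic form (x̄ - mu_0)^T · S^{-1} · (x̄ - mu_0):
  S^{-1} · (x̄ - mu_0) = (-3.7895, 1.5),
  (x̄ - mu_0)^T · [...] = (-1.25)·(-3.7895) + (2.5)·(1.5) = 8.4868.

Step 5 — scale by n: T² = 4 · 8.4868 = 33.9474.

T² ≈ 33.9474


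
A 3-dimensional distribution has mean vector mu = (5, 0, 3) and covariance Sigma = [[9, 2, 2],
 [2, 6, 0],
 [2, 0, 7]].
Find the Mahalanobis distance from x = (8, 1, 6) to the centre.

Step 1 — centre the observation: (x - mu) = (3, 1, 3).

Step 2 — invert Sigma (cofactor / det for 3×3, or solve directly):
  Sigma^{-1} = [[0.1288, -0.0429, -0.0368],
 [-0.0429, 0.181, 0.0123],
 [-0.0368, 0.0123, 0.1534]].

Step 3 — form the quadratic (x - mu)^T · Sigma^{-1} · (x - mu):
  Sigma^{-1} · (x - mu) = (0.2331, 0.089, 0.362).
  (x - mu)^T · [Sigma^{-1} · (x - mu)] = (3)·(0.2331) + (1)·(0.089) + (3)·(0.362) = 1.8742.

Step 4 — take square root: d = √(1.8742) ≈ 1.369.

d(x, mu) = √(1.8742) ≈ 1.369


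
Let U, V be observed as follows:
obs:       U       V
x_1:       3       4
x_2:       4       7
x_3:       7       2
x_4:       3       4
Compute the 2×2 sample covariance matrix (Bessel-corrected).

Step 1 — column means:
  mean(U) = (3 + 4 + 7 + 3) / 4 = 17/4 = 4.25
  mean(V) = (4 + 7 + 2 + 4) / 4 = 17/4 = 4.25

Step 2 — sample covariance S[i,j] = (1/(n-1)) · Σ_k (x_{k,i} - mean_i) · (x_{k,j} - mean_j), with n-1 = 3.
  S[U,U] = ((-1.25)·(-1.25) + (-0.25)·(-0.25) + (2.75)·(2.75) + (-1.25)·(-1.25)) / 3 = 10.75/3 = 3.5833
  S[U,V] = ((-1.25)·(-0.25) + (-0.25)·(2.75) + (2.75)·(-2.25) + (-1.25)·(-0.25)) / 3 = -6.25/3 = -2.0833
  S[V,V] = ((-0.25)·(-0.25) + (2.75)·(2.75) + (-2.25)·(-2.25) + (-0.25)·(-0.25)) / 3 = 12.75/3 = 4.25

S is symmetric (S[j,i] = S[i,j]). Assembling:

S = [[3.5833, -2.0833],
 [-2.0833, 4.25]]


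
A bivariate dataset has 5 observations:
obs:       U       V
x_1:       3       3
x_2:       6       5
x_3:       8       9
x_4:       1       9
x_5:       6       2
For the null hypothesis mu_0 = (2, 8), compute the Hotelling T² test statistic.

Step 1 — sample mean vector:
  mean(U) = (3 + 6 + 8 + 1 + 6) / 5 = 24/5 = 4.8
  mean(V) = (3 + 5 + 9 + 9 + 2) / 5 = 28/5 = 5.6
  x̄ = (4.8, 5.6),  deviation x̄ - mu_0 = (4.8, 5.6) - (2, 8) = (2.8, -2.4).

Step 2 — sample covariance matrix, S[i,j] = (1/(n-1)) · Σ_k (x_{k,i} - mean_i) · (x_{k,j} - mean_j), divisor n-1 = 4:
  S[U,U] = ((-1.8)·(-1.8) + (1.2)·(1.2) + (3.2)·(3.2) + (-3.8)·(-3.8) + (1.2)·(1.2)) / 4 = 30.8/4 = 7.7
  S[U,V] = ((-1.8)·(-2.6) + (1.2)·(-0.6) + (3.2)·(3.4) + (-3.8)·(3.4) + (1.2)·(-3.6)) / 4 = -2.4/4 = -0.6
  S[V,V] = ((-2.6)·(-2.6) + (-0.6)·(-0.6) + (3.4)·(3.4) + (3.4)·(3.4) + (-3.6)·(-3.6)) / 4 = 43.2/4 = 10.8
  S = [[7.7, -0.6],
 [-0.6, 10.8]].

Step 3 — invert S. det(S) = 7.7·10.8 - (-0.6)² = 82.8.
  S^{-1} = (1/det) · [[d, -b], [-b, a]] = [[0.1304, 0.0072],
 [0.0072, 0.093]].

Step 4 — quadratic form (x̄ - mu_0)^T · S^{-1} · (x̄ - mu_0):
  S^{-1} · (x̄ - mu_0) = (0.3478, -0.2029),
  (x̄ - mu_0)^T · [...] = (2.8)·(0.3478) + (-2.4)·(-0.2029) = 1.4609.

Step 5 — scale by n: T² = 5 · 1.4609 = 7.3043.

T² ≈ 7.3043


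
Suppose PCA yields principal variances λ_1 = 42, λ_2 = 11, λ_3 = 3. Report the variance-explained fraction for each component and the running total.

Step 1 — total variance = trace(Sigma) = Σ λ_i = 42 + 11 + 3 = 56.

Step 2 — fraction explained by component i = λ_i / Σ λ:
  PC1: 42/56 = 0.75
  PC2: 11/56 = 0.1964
  PC3: 3/56 = 0.0536

Step 3 — cumulative fraction after k components = (λ_1 + ... + λ_k) / Σ λ:
  k = 1: 42/56 = 0.75
  k = 2: (42 + 11)/56 = 53/56 = 0.9464
  k = 3: (42 + 11 + 3)/56 = 56/56 = 1

Summary (fraction, with percent):

explained: PC1 0.75 (75%), PC2 0.1964 (19.64%), PC3 0.0536 (5.36%);  cumulative: 0.75, 0.9464, 1


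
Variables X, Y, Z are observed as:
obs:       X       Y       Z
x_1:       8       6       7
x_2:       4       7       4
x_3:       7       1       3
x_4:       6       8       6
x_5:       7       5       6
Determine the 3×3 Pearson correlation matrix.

Step 1 — column means:
  mean(X) = (8 + 4 + 7 + 6 + 7) / 5 = 32/5 = 6.4
  mean(Y) = (6 + 7 + 1 + 8 + 5) / 5 = 27/5 = 5.4
  mean(Z) = (7 + 4 + 3 + 6 + 6) / 5 = 26/5 = 5.2

Step 2 — sample variances and covariances s[i,j] = (1/(n-1)) · Σ_k (x_{k,i} - mean_i) · (x_{k,j} - mean_j), with n-1 = 4:
  s[X,X] = ((1.6)·(1.6) + (-2.4)·(-2.4) + (0.6)·(0.6) + (-0.4)·(-0.4) + (0.6)·(0.6)) / 4 = 9.2/4 = 2.3
  s[X,Y] = ((1.6)·(0.6) + (-2.4)·(1.6) + (0.6)·(-4.4) + (-0.4)·(2.6) + (0.6)·(-0.4)) / 4 = -6.8/4 = -1.7
  s[X,Z] = ((1.6)·(1.8) + (-2.4)·(-1.2) + (0.6)·(-2.2) + (-0.4)·(0.8) + (0.6)·(0.8)) / 4 = 4.6/4 = 1.15
  s[Y,Y] = ((0.6)·(0.6) + (1.6)·(1.6) + (-4.4)·(-4.4) + (2.6)·(2.6) + (-0.4)·(-0.4)) / 4 = 29.2/4 = 7.3
  s[Y,Z] = ((0.6)·(1.8) + (1.6)·(-1.2) + (-4.4)·(-2.2) + (2.6)·(0.8) + (-0.4)·(0.8)) / 4 = 10.6/4 = 2.65
  s[Z,Z] = ((1.8)·(1.8) + (-1.2)·(-1.2) + (-2.2)·(-2.2) + (0.8)·(0.8) + (0.8)·(0.8)) / 4 = 10.8/4 = 2.7
  Sample standard deviations s_i = √(s[i,i]):
  s(X) = √(2.3) = 1.5166
  s(Y) = √(7.3) = 2.7019
  s(Z) = √(2.7) = 1.6432

Step 3 — r_{ij} = s_{ij} / (s_i · s_j):
  r[X,X] = 1 (diagonal).
  r[X,Y] = -1.7 / (1.5166 · 2.7019) = -1.7 / 4.0976 = -0.4149
  r[X,Z] = 1.15 / (1.5166 · 1.6432) = 1.15 / 2.492 = 0.4615
  r[Y,Y] = 1 (diagonal).
  r[Y,Z] = 2.65 / (2.7019 · 1.6432) = 2.65 / 4.4396 = 0.5969
  r[Z,Z] = 1 (diagonal).

R is symmetric with unit diagonal. Assembling:

R = [[1, -0.4149, 0.4615],
 [-0.4149, 1, 0.5969],
 [0.4615, 0.5969, 1]]


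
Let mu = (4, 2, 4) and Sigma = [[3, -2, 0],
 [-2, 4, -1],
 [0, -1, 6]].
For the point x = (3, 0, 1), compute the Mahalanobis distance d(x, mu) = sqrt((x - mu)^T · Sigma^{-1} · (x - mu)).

Step 1 — centre the observation: (x - mu) = (-1, -2, -3).

Step 2 — invert Sigma (cofactor / det for 3×3, or solve directly):
  Sigma^{-1} = [[0.5111, 0.2667, 0.0444],
 [0.2667, 0.4, 0.0667],
 [0.0444, 0.0667, 0.1778]].

Step 3 — form the quadratic (x - mu)^T · Sigma^{-1} · (x - mu):
  Sigma^{-1} · (x - mu) = (-1.1778, -1.2667, -0.7111).
  (x - mu)^T · [Sigma^{-1} · (x - mu)] = (-1)·(-1.1778) + (-2)·(-1.2667) + (-3)·(-0.7111) = 5.8444.

Step 4 — take square root: d = √(5.8444) ≈ 2.4175.

d(x, mu) = √(5.8444) ≈ 2.4175


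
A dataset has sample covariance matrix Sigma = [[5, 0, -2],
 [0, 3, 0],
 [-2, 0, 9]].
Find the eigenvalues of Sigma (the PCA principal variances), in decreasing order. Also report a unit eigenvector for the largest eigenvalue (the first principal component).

Step 1 — characteristic polynomial p(λ) = det(λI - Sigma) = λ³ - tr·λ² + c_1·λ - det, where tr = trace, c_1 = sum of the principal 2×2 minors, det = det(Sigma):
  tr = 5 + 3 + 9 = 17,
  c_1 = (5·3 - (0)²) + (5·9 - (-2)²) + (3·9 - (0)²) = 15 + 41 + 27 = 83,
  det = 5·(3·9 - (0)²) - (0)·((0)·9 - (0)·(-2)) + (-2)·((0)·(0) - 3·(-2)) = 5·(27) - (0)·(0) + (-2)·(6) = 123.
  So p(λ) = λ³ - 17λ² + 83λ - 123.
Step 2 — look for an integer root (rational root theorem: any rational root is an integer divisor of 123). Testing λ = 3:
  p(3) = 27 - 153 + 249 - 123 = 0  ✓
  Dividing out (λ - 3): p(λ) = (λ - 3)(λ² - 14λ + 41).
Step 3 — remaining eigenvalues from the quadratic λ² - 14λ + 41 = 0:
  Δ = 14² - 4·41 = 196 - 164 = 32,  λ = (14 ± √32)/2 = (14 ± 5.6569)/2 ≈ 9.8284 or 4.1716.
  Sorted: λ_1 = 9.8284,  λ_2 = 4.1716,  λ_3 = 3  (check: sum = 17 = tr ✓).

Step 4 — unit eigenvector for λ_1 ≈ 9.8284: v spans the null space of (Sigma - λ_1 I), whose rows are
  r_1 = (-4.8284, 0, -2),  r_2 = (0, -6.8284, 0),  r_3 = (-2, 0, -0.8284).
  v is orthogonal to every row, so take v ∝ r_1 × r_2 = ((0)·(0) - (-2)·(-6.8284), (-2)·(0) - (-4.8284)·(0), (-4.8284)·(-6.8284) - (0)·(0)) ≈ (-13.6569, 0, 32.9706).
  Rescale (multiply by -1 so the first nonzero entry is positive): u = (13.6569, 0, -32.9706).
  ||u|| = √((13.6569)² + (0)² + (-32.9706)²) = √(1273.5677) ≈ 35.6871,  v_1 = u/||u|| ≈ (0.3827, 0, -0.9239) (||v_1|| = 1).

λ_1 = 9.8284,  λ_2 = 4.1716,  λ_3 = 3;  v_1 ≈ (0.3827, 0, -0.9239)


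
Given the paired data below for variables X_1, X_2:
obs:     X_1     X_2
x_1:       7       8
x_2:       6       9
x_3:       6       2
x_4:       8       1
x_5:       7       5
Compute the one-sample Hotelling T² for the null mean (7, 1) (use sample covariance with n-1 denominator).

Step 1 — sample mean vector:
  mean(X_1) = (7 + 6 + 6 + 8 + 7) / 5 = 34/5 = 6.8
  mean(X_2) = (8 + 9 + 2 + 1 + 5) / 5 = 25/5 = 5
  x̄ = (6.8, 5),  deviation x̄ - mu_0 = (6.8, 5) - (7, 1) = (-0.2, 4).

Step 2 — sample covariance matrix, S[i,j] = (1/(n-1)) · Σ_k (x_{k,i} - mean_i) · (x_{k,j} - mean_j), divisor n-1 = 4:
  S[X_1,X_1] = ((0.2)·(0.2) + (-0.8)·(-0.8) + (-0.8)·(-0.8) + (1.2)·(1.2) + (0.2)·(0.2)) / 4 = 2.8/4 = 0.7
  S[X_1,X_2] = ((0.2)·(3) + (-0.8)·(4) + (-0.8)·(-3) + (1.2)·(-4) + (0.2)·(0)) / 4 = -5/4 = -1.25
  S[X_2,X_2] = ((3)·(3) + (4)·(4) + (-3)·(-3) + (-4)·(-4) + (0)·(0)) / 4 = 50/4 = 12.5
  S = [[0.7, -1.25],
 [-1.25, 12.5]].

Step 3 — invert S. det(S) = 0.7·12.5 - (-1.25)² = 7.1875.
  S^{-1} = (1/det) · [[d, -b], [-b, a]] = [[1.7391, 0.1739],
 [0.1739, 0.0974]].

Step 4 — quadratic form (x̄ - mu_0)^T · S^{-1} · (x̄ - mu_0):
  S^{-1} · (x̄ - mu_0) = (0.3478, 0.3548),
  (x̄ - mu_0)^T · [...] = (-0.2)·(0.3478) + (4)·(0.3548) = 1.3496.

Step 5 — scale by n: T² = 5 · 1.3496 = 6.7478.

T² ≈ 6.7478


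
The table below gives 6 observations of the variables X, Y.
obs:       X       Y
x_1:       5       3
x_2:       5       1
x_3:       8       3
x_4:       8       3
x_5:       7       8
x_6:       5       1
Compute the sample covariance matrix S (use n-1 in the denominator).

Step 1 — column means:
  mean(X) = (5 + 5 + 8 + 8 + 7 + 5) / 6 = 38/6 = 6.3333
  mean(Y) = (3 + 1 + 3 + 3 + 8 + 1) / 6 = 19/6 = 3.1667

Step 2 — sample covariance S[i,j] = (1/(n-1)) · Σ_k (x_{k,i} - mean_i) · (x_{k,j} - mean_j), with n-1 = 5.
  S[X,X] = ((-1.3333)·(-1.3333) + (-1.3333)·(-1.3333) + (1.6667)·(1.6667) + (1.6667)·(1.6667) + (0.6667)·(0.6667) + (-1.3333)·(-1.3333)) / 5 = 11.3333/5 = 2.2667
  S[X,Y] = ((-1.3333)·(-0.1667) + (-1.3333)·(-2.1667) + (1.6667)·(-0.1667) + (1.6667)·(-0.1667) + (0.6667)·(4.8333) + (-1.3333)·(-2.1667)) / 5 = 8.6667/5 = 1.7333
  S[Y,Y] = ((-0.1667)·(-0.1667) + (-2.1667)·(-2.1667) + (-0.1667)·(-0.1667) + (-0.1667)·(-0.1667) + (4.8333)·(4.8333) + (-2.1667)·(-2.1667)) / 5 = 32.8333/5 = 6.5667

S is symmetric (S[j,i] = S[i,j]). Assembling:

S = [[2.2667, 1.7333],
 [1.7333, 6.5667]]


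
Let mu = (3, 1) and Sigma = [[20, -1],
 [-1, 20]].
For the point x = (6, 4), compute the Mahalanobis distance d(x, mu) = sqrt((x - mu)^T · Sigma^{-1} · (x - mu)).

Step 1 — centre the observation: (x - mu) = (3, 3).

Step 2 — invert Sigma. det(Sigma) = 20·20 - (-1)² = 399.
  Sigma^{-1} = (1/det) · [[d, -b], [-b, a]] = [[0.0501, 0.0025],
 [0.0025, 0.0501]].

Step 3 — form the quadratic (x - mu)^T · Sigma^{-1} · (x - mu):
  Sigma^{-1} · (x - mu) = (0.1579, 0.1579).
  (x - mu)^T · [Sigma^{-1} · (x - mu)] = (3)·(0.1579) + (3)·(0.1579) = 0.9474.

Step 4 — take square root: d = √(0.9474) ≈ 0.9733.

d(x, mu) = √(0.9474) ≈ 0.9733


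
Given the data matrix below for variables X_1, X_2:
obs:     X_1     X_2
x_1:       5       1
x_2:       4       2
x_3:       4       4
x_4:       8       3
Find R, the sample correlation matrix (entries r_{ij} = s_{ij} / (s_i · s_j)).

Step 1 — column means:
  mean(X_1) = (5 + 4 + 4 + 8) / 4 = 21/4 = 5.25
  mean(X_2) = (1 + 2 + 4 + 3) / 4 = 10/4 = 2.5

Step 2 — sample variances and covariances s[i,j] = (1/(n-1)) · Σ_k (x_{k,i} - mean_i) · (x_{k,j} - mean_j), with n-1 = 3:
  s[X_1,X_1] = ((-0.25)·(-0.25) + (-1.25)·(-1.25) + (-1.25)·(-1.25) + (2.75)·(2.75)) / 3 = 10.75/3 = 3.5833
  s[X_1,X_2] = ((-0.25)·(-1.5) + (-1.25)·(-0.5) + (-1.25)·(1.5) + (2.75)·(0.5)) / 3 = 0.5/3 = 0.1667
  s[X_2,X_2] = ((-1.5)·(-1.5) + (-0.5)·(-0.5) + (1.5)·(1.5) + (0.5)·(0.5)) / 3 = 5/3 = 1.6667
  Sample standard deviations s_i = √(s[i,i]):
  s(X_1) = √(3.5833) = 1.893
  s(X_2) = √(1.6667) = 1.291

Step 3 — r_{ij} = s_{ij} / (s_i · s_j):
  r[X_1,X_1] = 1 (diagonal).
  r[X_1,X_2] = 0.1667 / (1.893 · 1.291) = 0.1667 / 2.4438 = 0.0682
  r[X_2,X_2] = 1 (diagonal).

R is symmetric with unit diagonal. Assembling:

R = [[1, 0.0682],
 [0.0682, 1]]


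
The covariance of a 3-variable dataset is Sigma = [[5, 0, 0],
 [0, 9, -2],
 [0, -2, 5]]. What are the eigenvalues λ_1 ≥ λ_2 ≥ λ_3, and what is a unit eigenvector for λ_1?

Step 1 — characteristic polynomial p(λ) = det(λI - Sigma) = λ³ - tr·λ² + c_1·λ - det, where tr = trace, c_1 = sum of the principal 2×2 minors, det = det(Sigma):
  tr = 5 + 9 + 5 = 19,
  c_1 = (5·9 - (0)²) + (5·5 - (0)²) + (9·5 - (-2)²) = 45 + 25 + 41 = 111,
  det = 5·(9·5 - (-2)²) - (0)·((0)·5 - (-2)·(0)) + (0)·((0)·(-2) - 9·(0)) = 5·(41) - (0)·(0) + (0)·(0) = 205.
  So p(λ) = λ³ - 19λ² + 111λ - 205.
Step 2 — look for an integer root (rational root theorem: any rational root is an integer divisor of 205). Testing λ = 5:
  p(5) = 125 - 475 + 555 - 205 = 0  ✓
  Dividing out (λ - 5): p(λ) = (λ - 5)(λ² - 14λ + 41).
Step 3 — remaining eigenvalues from the quadratic λ² - 14λ + 41 = 0:
  Δ = 14² - 4·41 = 196 - 164 = 32,  λ = (14 ± √32)/2 = (14 ± 5.6569)/2 ≈ 9.8284 or 4.1716.
  Sorted: λ_1 = 9.8284,  λ_2 = 5,  λ_3 = 4.1716  (check: sum = 19 = tr ✓).

Step 4 — unit eigenvector for λ_1 ≈ 9.8284: v spans the null space of (Sigma - λ_1 I), whose rows are
  r_1 = (-4.8284, 0, 0),  r_2 = (0, -0.8284, -2),  r_3 = (0, -2, -4.8284).
  v is orthogonal to every row, so take v ∝ r_1 × r_2 = ((0)·(-2) - (0)·(-0.8284), (0)·(0) - (-4.8284)·(-2), (-4.8284)·(-0.8284) - (0)·(0)) ≈ (0, -9.6569, 4).
  Rescale (multiply by -1 so the first nonzero entry is positive): u = (0, 9.6569, -4).
  ||u|| = √((0)² + (9.6569)² + (-4)²) = √(109.2548) ≈ 10.4525,  v_1 = u/||u|| ≈ (0, 0.9239, -0.3827) (||v_1|| = 1).

λ_1 = 9.8284,  λ_2 = 5,  λ_3 = 4.1716;  v_1 ≈ (0, 0.9239, -0.3827)


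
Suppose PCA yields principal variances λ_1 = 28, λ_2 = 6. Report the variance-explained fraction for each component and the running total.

Step 1 — total variance = trace(Sigma) = Σ λ_i = 28 + 6 = 34.

Step 2 — fraction explained by component i = λ_i / Σ λ:
  PC1: 28/34 = 0.8235
  PC2: 6/34 = 0.1765

Step 3 — cumulative fraction after k components = (λ_1 + ... + λ_k) / Σ λ:
  k = 1: 28/34 = 0.8235
  k = 2: (28 + 6)/34 = 34/34 = 1

Summary (fraction, with percent):

explained: PC1 0.8235 (82.35%), PC2 0.1765 (17.65%);  cumulative: 0.8235, 1


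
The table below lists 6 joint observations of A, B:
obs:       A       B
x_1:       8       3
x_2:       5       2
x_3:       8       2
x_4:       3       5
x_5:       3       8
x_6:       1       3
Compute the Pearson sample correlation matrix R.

Step 1 — column means:
  mean(A) = (8 + 5 + 8 + 3 + 3 + 1) / 6 = 28/6 = 4.6667
  mean(B) = (3 + 2 + 2 + 5 + 8 + 3) / 6 = 23/6 = 3.8333

Step 2 — sample variances and covariances s[i,j] = (1/(n-1)) · Σ_k (x_{k,i} - mean_i) · (x_{k,j} - mean_j), with n-1 = 5:
  s[A,A] = ((3.3333)·(3.3333) + (0.3333)·(0.3333) + (3.3333)·(3.3333) + (-1.6667)·(-1.6667) + (-1.6667)·(-1.6667) + (-3.6667)·(-3.6667)) / 5 = 41.3333/5 = 8.2667
  s[A,B] = ((3.3333)·(-0.8333) + (0.3333)·(-1.8333) + (3.3333)·(-1.8333) + (-1.6667)·(1.1667) + (-1.6667)·(4.1667) + (-3.6667)·(-0.8333)) / 5 = -15.3333/5 = -3.0667
  s[B,B] = ((-0.8333)·(-0.8333) + (-1.8333)·(-1.8333) + (-1.8333)·(-1.8333) + (1.1667)·(1.1667) + (4.1667)·(4.1667) + (-0.8333)·(-0.8333)) / 5 = 26.8333/5 = 5.3667
  Sample standard deviations s_i = √(s[i,i]):
  s(A) = √(8.2667) = 2.8752
  s(B) = √(5.3667) = 2.3166

Step 3 — r_{ij} = s_{ij} / (s_i · s_j):
  r[A,A] = 1 (diagonal).
  r[A,B] = -3.0667 / (2.8752 · 2.3166) = -3.0667 / 6.6607 = -0.4604
  r[B,B] = 1 (diagonal).

R is symmetric with unit diagonal. Assembling:

R = [[1, -0.4604],
 [-0.4604, 1]]


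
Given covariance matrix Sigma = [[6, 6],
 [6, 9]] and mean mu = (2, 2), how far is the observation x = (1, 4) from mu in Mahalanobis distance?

Step 1 — centre the observation: (x - mu) = (-1, 2).

Step 2 — invert Sigma. det(Sigma) = 6·9 - (6)² = 18.
  Sigma^{-1} = (1/det) · [[d, -b], [-b, a]] = [[0.5, -0.3333],
 [-0.3333, 0.3333]].

Step 3 — form the quadratic (x - mu)^T · Sigma^{-1} · (x - mu):
  Sigma^{-1} · (x - mu) = (-1.1667, 1).
  (x - mu)^T · [Sigma^{-1} · (x - mu)] = (-1)·(-1.1667) + (2)·(1) = 3.1667.

Step 4 — take square root: d = √(3.1667) ≈ 1.7795.

d(x, mu) = √(3.1667) ≈ 1.7795


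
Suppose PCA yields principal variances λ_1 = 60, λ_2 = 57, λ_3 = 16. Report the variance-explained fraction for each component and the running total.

Step 1 — total variance = trace(Sigma) = Σ λ_i = 60 + 57 + 16 = 133.

Step 2 — fraction explained by component i = λ_i / Σ λ:
  PC1: 60/133 = 0.4511
  PC2: 57/133 = 0.4286
  PC3: 16/133 = 0.1203

Step 3 — cumulative fraction after k components = (λ_1 + ... + λ_k) / Σ λ:
  k = 1: 60/133 = 0.4511
  k = 2: (60 + 57)/133 = 117/133 = 0.8797
  k = 3: (60 + 57 + 16)/133 = 133/133 = 1

Summary (fraction, with percent):

explained: PC1 0.4511 (45.11%), PC2 0.4286 (42.86%), PC3 0.1203 (12.03%);  cumulative: 0.4511, 0.8797, 1


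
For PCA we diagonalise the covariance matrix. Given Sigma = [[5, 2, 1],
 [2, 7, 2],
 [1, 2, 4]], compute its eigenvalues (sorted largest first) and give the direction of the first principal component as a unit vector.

Step 1 — characteristic polynomial p(λ) = det(λI - Sigma) = λ³ - tr·λ² + c_1·λ - det, where tr = trace, c_1 = sum of the principal 2×2 minors, det = det(Sigma):
  tr = 5 + 7 + 4 = 16,
  c_1 = (5·7 - (2)²) + (5·4 - (1)²) + (7·4 - (2)²) = 31 + 19 + 24 = 74,
  det = 5·(7·4 - (2)²) - (2)·((2)·4 - (2)·(1)) + (1)·((2)·(2) - 7·(1)) = 5·(24) - (2)·(6) + (1)·(-3) = 105.
  So p(λ) = λ³ - 16λ² + 74λ - 105.
Step 2 — look for an integer root (rational root theorem: any rational root is an integer divisor of 105). Testing λ = 3:
  p(3) = 27 - 144 + 222 - 105 = 0  ✓
  Dividing out (λ - 3): p(λ) = (λ - 3)(λ² - 13λ + 35).
Step 3 — remaining eigenvalues from the quadratic λ² - 13λ + 35 = 0:
  Δ = 13² - 4·35 = 169 - 140 = 29,  λ = (13 ± √29)/2 = (13 ± 5.3852)/2 ≈ 9.1926 or 3.8074.
  Sorted: λ_1 = 9.1926,  λ_2 = 3.8074,  λ_3 = 3  (check: sum = 16 = tr ✓).

Step 4 — unit eigenvector for λ_1 ≈ 9.1926: v spans the null space of (Sigma - λ_1 I), whose rows are
  r_1 = (-4.1926, 2, 1),  r_2 = (2, -2.1926, 2),  r_3 = (1, 2, -5.1926).
  v is orthogonal to every row, so take v ∝ r_1 × r_2 = ((2)·(2) - (1)·(-2.1926), (1)·(2) - (-4.1926)·(2), (-4.1926)·(-2.1926) - (2)·(2)) ≈ (6.1926, 10.3852, 5.1926).
  Let u = (6.1926, 10.3852, 5.1926).
  ||u|| = √((6.1926)² + (10.3852)² + (5.1926)²) = √(173.1626) ≈ 13.1591,  v_1 = u/||u|| ≈ (0.4706, 0.7892, 0.3946) (||v_1|| = 1).

λ_1 = 9.1926,  λ_2 = 3.8074,  λ_3 = 3;  v_1 ≈ (0.4706, 0.7892, 0.3946)


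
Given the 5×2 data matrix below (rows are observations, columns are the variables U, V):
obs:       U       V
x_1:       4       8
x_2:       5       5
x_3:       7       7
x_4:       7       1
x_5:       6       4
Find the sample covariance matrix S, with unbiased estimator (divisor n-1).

Step 1 — column means:
  mean(U) = (4 + 5 + 7 + 7 + 6) / 5 = 29/5 = 5.8
  mean(V) = (8 + 5 + 7 + 1 + 4) / 5 = 25/5 = 5

Step 2 — sample covariance S[i,j] = (1/(n-1)) · Σ_k (x_{k,i} - mean_i) · (x_{k,j} - mean_j), with n-1 = 4.
  S[U,U] = ((-1.8)·(-1.8) + (-0.8)·(-0.8) + (1.2)·(1.2) + (1.2)·(1.2) + (0.2)·(0.2)) / 4 = 6.8/4 = 1.7
  S[U,V] = ((-1.8)·(3) + (-0.8)·(0) + (1.2)·(2) + (1.2)·(-4) + (0.2)·(-1)) / 4 = -8/4 = -2
  S[V,V] = ((3)·(3) + (0)·(0) + (2)·(2) + (-4)·(-4) + (-1)·(-1)) / 4 = 30/4 = 7.5

S is symmetric (S[j,i] = S[i,j]). Assembling:

S = [[1.7, -2],
 [-2, 7.5]]


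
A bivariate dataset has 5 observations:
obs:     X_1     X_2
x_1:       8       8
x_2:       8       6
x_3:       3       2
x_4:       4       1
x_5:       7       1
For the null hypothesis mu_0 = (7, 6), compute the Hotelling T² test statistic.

Step 1 — sample mean vector:
  mean(X_1) = (8 + 8 + 3 + 4 + 7) / 5 = 30/5 = 6
  mean(X_2) = (8 + 6 + 2 + 1 + 1) / 5 = 18/5 = 3.6
  x̄ = (6, 3.6),  deviation x̄ - mu_0 = (6, 3.6) - (7, 6) = (-1, -2.4).

Step 2 — sample covariance matrix, S[i,j] = (1/(n-1)) · Σ_k (x_{k,i} - mean_i) · (x_{k,j} - mean_j), divisor n-1 = 4:
  S[X_1,X_1] = ((2)·(2) + (2)·(2) + (-3)·(-3) + (-2)·(-2) + (1)·(1)) / 4 = 22/4 = 5.5
  S[X_1,X_2] = ((2)·(4.4) + (2)·(2.4) + (-3)·(-1.6) + (-2)·(-2.6) + (1)·(-2.6)) / 4 = 21/4 = 5.25
  S[X_2,X_2] = ((4.4)·(4.4) + (2.4)·(2.4) + (-1.6)·(-1.6) + (-2.6)·(-2.6) + (-2.6)·(-2.6)) / 4 = 41.2/4 = 10.3
  S = [[5.5, 5.25],
 [5.25, 10.3]].

Step 3 — invert S. det(S) = 5.5·10.3 - (5.25)² = 29.0875.
  S^{-1} = (1/det) · [[d, -b], [-b, a]] = [[0.3541, -0.1805],
 [-0.1805, 0.1891]].

Step 4 — quadratic form (x̄ - mu_0)^T · S^{-1} · (x̄ - mu_0):
  S^{-1} · (x̄ - mu_0) = (0.0791, -0.2733),
  (x̄ - mu_0)^T · [...] = (-1)·(0.0791) + (-2.4)·(-0.2733) = 0.5769.

Step 5 — scale by n: T² = 5 · 0.5769 = 2.8844.

T² ≈ 2.8844


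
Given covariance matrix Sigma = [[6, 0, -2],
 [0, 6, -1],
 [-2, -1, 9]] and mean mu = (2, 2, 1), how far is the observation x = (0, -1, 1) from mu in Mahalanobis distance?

Step 1 — centre the observation: (x - mu) = (-2, -3, 0).

Step 2 — invert Sigma (cofactor / det for 3×3, or solve directly):
  Sigma^{-1} = [[0.1803, 0.0068, 0.0408],
 [0.0068, 0.1701, 0.0204],
 [0.0408, 0.0204, 0.1224]].

Step 3 — form the quadratic (x - mu)^T · Sigma^{-1} · (x - mu):
  Sigma^{-1} · (x - mu) = (-0.381, -0.5238, -0.1429).
  (x - mu)^T · [Sigma^{-1} · (x - mu)] = (-2)·(-0.381) + (-3)·(-0.5238) + (0)·(-0.1429) = 2.3333.

Step 4 — take square root: d = √(2.3333) ≈ 1.5275.

d(x, mu) = √(2.3333) ≈ 1.5275


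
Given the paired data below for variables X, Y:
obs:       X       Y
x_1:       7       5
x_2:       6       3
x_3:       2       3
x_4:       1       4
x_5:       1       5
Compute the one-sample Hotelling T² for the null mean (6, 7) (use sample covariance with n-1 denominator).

Step 1 — sample mean vector:
  mean(X) = (7 + 6 + 2 + 1 + 1) / 5 = 17/5 = 3.4
  mean(Y) = (5 + 3 + 3 + 4 + 5) / 5 = 20/5 = 4
  x̄ = (3.4, 4),  deviation x̄ - mu_0 = (3.4, 4) - (6, 7) = (-2.6, -3).

Step 2 — sample covariance matrix, S[i,j] = (1/(n-1)) · Σ_k (x_{k,i} - mean_i) · (x_{k,j} - mean_j), divisor n-1 = 4:
  S[X,X] = ((3.6)·(3.6) + (2.6)·(2.6) + (-1.4)·(-1.4) + (-2.4)·(-2.4) + (-2.4)·(-2.4)) / 4 = 33.2/4 = 8.3
  S[X,Y] = ((3.6)·(1) + (2.6)·(-1) + (-1.4)·(-1) + (-2.4)·(0) + (-2.4)·(1)) / 4 = 0/4 = 0
  S[Y,Y] = ((1)·(1) + (-1)·(-1) + (-1)·(-1) + (0)·(0) + (1)·(1)) / 4 = 4/4 = 1
  S = [[8.3, 0],
 [0, 1]].

Step 3 — invert S. det(S) = 8.3·1 - (0)² = 8.3.
  S^{-1} = (1/det) · [[d, -b], [-b, a]] = [[0.1205, 0],
 [0, 1]].

Step 4 — quadratic form (x̄ - mu_0)^T · S^{-1} · (x̄ - mu_0):
  S^{-1} · (x̄ - mu_0) = (-0.3133, -3),
  (x̄ - mu_0)^T · [...] = (-2.6)·(-0.3133) + (-3)·(-3) = 9.8145.

Step 5 — scale by n: T² = 5 · 9.8145 = 49.0723.

T² ≈ 49.0723


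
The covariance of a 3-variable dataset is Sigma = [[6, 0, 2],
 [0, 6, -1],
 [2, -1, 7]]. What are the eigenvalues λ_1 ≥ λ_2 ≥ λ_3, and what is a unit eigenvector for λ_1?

Step 1 — characteristic polynomial p(λ) = det(λI - Sigma) = λ³ - tr·λ² + c_1·λ - det, where tr = trace, c_1 = sum of the principal 2×2 minors, det = det(Sigma):
  tr = 6 + 6 + 7 = 19,
  c_1 = (6·6 - (0)²) + (6·7 - (2)²) + (6·7 - (-1)²) = 36 + 38 + 41 = 115,
  det = 6·(6·7 - (-1)²) - (0)·((0)·7 - (-1)·(2)) + (2)·((0)·(-1) - 6·(2)) = 6·(41) - (0)·(2) + (2)·(-12) = 222.
  So p(λ) = λ³ - 19λ² + 115λ - 222.
Step 2 — look for an integer root (rational root theorem: any rational root is an integer divisor of 222). Testing λ = 6:
  p(6) = 216 - 684 + 690 - 222 = 0  ✓
  Dividing out (λ - 6): p(λ) = (λ - 6)(λ² - 13λ + 37).
Step 3 — remaining eigenvalues from the quadratic λ² - 13λ + 37 = 0:
  Δ = 13² - 4·37 = 169 - 148 = 21,  λ = (13 ± √21)/2 = (13 ± 4.5826)/2 ≈ 8.7913 or 4.2087.
  Sorted: λ_1 = 8.7913,  λ_2 = 6,  λ_3 = 4.2087  (check: sum = 19 = tr ✓).

Step 4 — unit eigenvector for λ_1 ≈ 8.7913: v spans the null space of (Sigma - λ_1 I), whose rows are
  r_1 = (-2.7913, 0, 2),  r_2 = (0, -2.7913, -1),  r_3 = (2, -1, -1.7913).
  v is orthogonal to every row, so take v ∝ r_1 × r_2 = ((0)·(-1) - (2)·(-2.7913), (2)·(0) - (-2.7913)·(-1), (-2.7913)·(-2.7913) - (0)·(0)) ≈ (5.5826, -2.7913, 7.7913).
  Let u = (5.5826, -2.7913, 7.7913).
  ||u|| = √((5.5826)² + (-2.7913)² + (7.7913)²) = √(99.6606) ≈ 9.983,  v_1 = u/||u|| ≈ (0.5592, -0.2796, 0.7805) (||v_1|| = 1).

λ_1 = 8.7913,  λ_2 = 6,  λ_3 = 4.2087;  v_1 ≈ (0.5592, -0.2796, 0.7805)


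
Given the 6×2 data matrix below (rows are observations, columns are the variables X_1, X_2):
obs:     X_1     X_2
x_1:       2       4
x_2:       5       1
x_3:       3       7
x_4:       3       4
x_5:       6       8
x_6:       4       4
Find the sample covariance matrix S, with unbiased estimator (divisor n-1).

Step 1 — column means:
  mean(X_1) = (2 + 5 + 3 + 3 + 6 + 4) / 6 = 23/6 = 3.8333
  mean(X_2) = (4 + 1 + 7 + 4 + 8 + 4) / 6 = 28/6 = 4.6667

Step 2 — sample covariance S[i,j] = (1/(n-1)) · Σ_k (x_{k,i} - mean_i) · (x_{k,j} - mean_j), with n-1 = 5.
  S[X_1,X_1] = ((-1.8333)·(-1.8333) + (1.1667)·(1.1667) + (-0.8333)·(-0.8333) + (-0.8333)·(-0.8333) + (2.1667)·(2.1667) + (0.1667)·(0.1667)) / 5 = 10.8333/5 = 2.1667
  S[X_1,X_2] = ((-1.8333)·(-0.6667) + (1.1667)·(-3.6667) + (-0.8333)·(2.3333) + (-0.8333)·(-0.6667) + (2.1667)·(3.3333) + (0.1667)·(-0.6667)) / 5 = 2.6667/5 = 0.5333
  S[X_2,X_2] = ((-0.6667)·(-0.6667) + (-3.6667)·(-3.6667) + (2.3333)·(2.3333) + (-0.6667)·(-0.6667) + (3.3333)·(3.3333) + (-0.6667)·(-0.6667)) / 5 = 31.3333/5 = 6.2667

S is symmetric (S[j,i] = S[i,j]). Assembling:

S = [[2.1667, 0.5333],
 [0.5333, 6.2667]]


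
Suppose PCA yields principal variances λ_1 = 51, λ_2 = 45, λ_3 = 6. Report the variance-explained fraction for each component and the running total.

Step 1 — total variance = trace(Sigma) = Σ λ_i = 51 + 45 + 6 = 102.

Step 2 — fraction explained by component i = λ_i / Σ λ:
  PC1: 51/102 = 0.5
  PC2: 45/102 = 0.4412
  PC3: 6/102 = 0.0588

Step 3 — cumulative fraction after k components = (λ_1 + ... + λ_k) / Σ λ:
  k = 1: 51/102 = 0.5
  k = 2: (51 + 45)/102 = 96/102 = 0.9412
  k = 3: (51 + 45 + 6)/102 = 102/102 = 1

Summary (fraction, with percent):

explained: PC1 0.5 (50%), PC2 0.4412 (44.12%), PC3 0.0588 (5.88%);  cumulative: 0.5, 0.9412, 1


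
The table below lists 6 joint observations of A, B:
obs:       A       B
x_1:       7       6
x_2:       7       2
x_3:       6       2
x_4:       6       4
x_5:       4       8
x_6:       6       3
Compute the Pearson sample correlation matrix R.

Step 1 — column means:
  mean(A) = (7 + 7 + 6 + 6 + 4 + 6) / 6 = 36/6 = 6
  mean(B) = (6 + 2 + 2 + 4 + 8 + 3) / 6 = 25/6 = 4.1667

Step 2 — sample variances and covariances s[i,j] = (1/(n-1)) · Σ_k (x_{k,i} - mean_i) · (x_{k,j} - mean_j), with n-1 = 5:
  s[A,A] = ((1)·(1) + (1)·(1) + (0)·(0) + (0)·(0) + (-2)·(-2) + (0)·(0)) / 5 = 6/5 = 1.2
  s[A,B] = ((1)·(1.8333) + (1)·(-2.1667) + (0)·(-2.1667) + (0)·(-0.1667) + (-2)·(3.8333) + (0)·(-1.1667)) / 5 = -8/5 = -1.6
  s[B,B] = ((1.8333)·(1.8333) + (-2.1667)·(-2.1667) + (-2.1667)·(-2.1667) + (-0.1667)·(-0.1667) + (3.8333)·(3.8333) + (-1.1667)·(-1.1667)) / 5 = 28.8333/5 = 5.7667
  Sample standard deviations s_i = √(s[i,i]):
  s(A) = √(1.2) = 1.0954
  s(B) = √(5.7667) = 2.4014

Step 3 — r_{ij} = s_{ij} / (s_i · s_j):
  r[A,A] = 1 (diagonal).
  r[A,B] = -1.6 / (1.0954 · 2.4014) = -1.6 / 2.6306 = -0.6082
  r[B,B] = 1 (diagonal).

R is symmetric with unit diagonal. Assembling:

R = [[1, -0.6082],
 [-0.6082, 1]]


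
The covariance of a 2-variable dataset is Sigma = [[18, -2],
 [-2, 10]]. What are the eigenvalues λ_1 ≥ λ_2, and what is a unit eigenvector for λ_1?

Step 1 — characteristic polynomial of 2×2 Sigma:
  det(Sigma - λI) = λ² - trace · λ + det = 0.
  trace = 18 + 10 = 28, det = 18·10 - (-2)² = 176.
Step 2 — discriminant:
  Δ = trace² - 4·det = 784 - 704 = 80.
Step 3 — eigenvalues:
  λ = (trace ± √Δ)/2 = (28 ± 8.9443)/2,
  λ_1 = 18.4721,  λ_2 = 9.5279.

Step 4 — unit eigenvector for λ_1: solve (Sigma - λ_1 I)v = 0. First row:
  (18 - 18.4721)·v_x + (-2)·v_y = 0, i.e. (-0.4721)·v_x + (-2)·v_y = 0,
  so v ∝ (b, λ_1 - a) = (-2, 0.4721); multiply by -1 so the first entry is positive: u = (2, -0.4721).
  ||u|| = √((2)² + (-0.4721)²) = √(4.2229) ≈ 2.055,
  v_1 = u/||u|| ≈ (0.9732, -0.2298) (||v_1|| = 1).

λ_1 = 18.4721,  λ_2 = 9.5279;  v_1 ≈ (0.9732, -0.2298)


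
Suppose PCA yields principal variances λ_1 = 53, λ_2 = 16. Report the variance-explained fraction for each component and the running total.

Step 1 — total variance = trace(Sigma) = Σ λ_i = 53 + 16 = 69.

Step 2 — fraction explained by component i = λ_i / Σ λ:
  PC1: 53/69 = 0.7681
  PC2: 16/69 = 0.2319

Step 3 — cumulative fraction after k components = (λ_1 + ... + λ_k) / Σ λ:
  k = 1: 53/69 = 0.7681
  k = 2: (53 + 16)/69 = 69/69 = 1

Summary (fraction, with percent):

explained: PC1 0.7681 (76.81%), PC2 0.2319 (23.19%);  cumulative: 0.7681, 1


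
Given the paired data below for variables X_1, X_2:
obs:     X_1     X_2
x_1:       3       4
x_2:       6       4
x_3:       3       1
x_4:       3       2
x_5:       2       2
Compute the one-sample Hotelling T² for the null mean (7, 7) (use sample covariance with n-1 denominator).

Step 1 — sample mean vector:
  mean(X_1) = (3 + 6 + 3 + 3 + 2) / 5 = 17/5 = 3.4
  mean(X_2) = (4 + 4 + 1 + 2 + 2) / 5 = 13/5 = 2.6
  x̄ = (3.4, 2.6),  deviation x̄ - mu_0 = (3.4, 2.6) - (7, 7) = (-3.6, -4.4).

Step 2 — sample covariance matrix, S[i,j] = (1/(n-1)) · Σ_k (x_{k,i} - mean_i) · (x_{k,j} - mean_j), divisor n-1 = 4:
  S[X_1,X_1] = ((-0.4)·(-0.4) + (2.6)·(2.6) + (-0.4)·(-0.4) + (-0.4)·(-0.4) + (-1.4)·(-1.4)) / 4 = 9.2/4 = 2.3
  S[X_1,X_2] = ((-0.4)·(1.4) + (2.6)·(1.4) + (-0.4)·(-1.6) + (-0.4)·(-0.6) + (-1.4)·(-0.6)) / 4 = 4.8/4 = 1.2
  S[X_2,X_2] = ((1.4)·(1.4) + (1.4)·(1.4) + (-1.6)·(-1.6) + (-0.6)·(-0.6) + (-0.6)·(-0.6)) / 4 = 7.2/4 = 1.8
  S = [[2.3, 1.2],
 [1.2, 1.8]].

Step 3 — invert S. det(S) = 2.3·1.8 - (1.2)² = 2.7.
  S^{-1} = (1/det) · [[d, -b], [-b, a]] = [[0.6667, -0.4444],
 [-0.4444, 0.8519]].

Step 4 — quadratic form (x̄ - mu_0)^T · S^{-1} · (x̄ - mu_0):
  S^{-1} · (x̄ - mu_0) = (-0.4444, -2.1481),
  (x̄ - mu_0)^T · [...] = (-3.6)·(-0.4444) + (-4.4)·(-2.1481) = 11.0519.

Step 5 — scale by n: T² = 5 · 11.0519 = 55.2593.

T² ≈ 55.2593


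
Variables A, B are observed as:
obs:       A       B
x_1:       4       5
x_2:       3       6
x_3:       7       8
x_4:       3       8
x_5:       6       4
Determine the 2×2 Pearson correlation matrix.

Step 1 — column means:
  mean(A) = (4 + 3 + 7 + 3 + 6) / 5 = 23/5 = 4.6
  mean(B) = (5 + 6 + 8 + 8 + 4) / 5 = 31/5 = 6.2

Step 2 — sample variances and covariances s[i,j] = (1/(n-1)) · Σ_k (x_{k,i} - mean_i) · (x_{k,j} - mean_j), with n-1 = 4:
  s[A,A] = ((-0.6)·(-0.6) + (-1.6)·(-1.6) + (2.4)·(2.4) + (-1.6)·(-1.6) + (1.4)·(1.4)) / 4 = 13.2/4 = 3.3
  s[A,B] = ((-0.6)·(-1.2) + (-1.6)·(-0.2) + (2.4)·(1.8) + (-1.6)·(1.8) + (1.4)·(-2.2)) / 4 = -0.6/4 = -0.15
  s[B,B] = ((-1.2)·(-1.2) + (-0.2)·(-0.2) + (1.8)·(1.8) + (1.8)·(1.8) + (-2.2)·(-2.2)) / 4 = 12.8/4 = 3.2
  Sample standard deviations s_i = √(s[i,i]):
  s(A) = √(3.3) = 1.8166
  s(B) = √(3.2) = 1.7889

Step 3 — r_{ij} = s_{ij} / (s_i · s_j):
  r[A,A] = 1 (diagonal).
  r[A,B] = -0.15 / (1.8166 · 1.7889) = -0.15 / 3.2496 = -0.0462
  r[B,B] = 1 (diagonal).

R is symmetric with unit diagonal. Assembling:

R = [[1, -0.0462],
 [-0.0462, 1]]


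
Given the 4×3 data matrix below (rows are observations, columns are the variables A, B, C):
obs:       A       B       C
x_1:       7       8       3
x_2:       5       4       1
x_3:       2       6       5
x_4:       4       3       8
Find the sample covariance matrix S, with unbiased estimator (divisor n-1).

Step 1 — column means:
  mean(A) = (7 + 5 + 2 + 4) / 4 = 18/4 = 4.5
  mean(B) = (8 + 4 + 6 + 3) / 4 = 21/4 = 5.25
  mean(C) = (3 + 1 + 5 + 8) / 4 = 17/4 = 4.25

Step 2 — sample covariance S[i,j] = (1/(n-1)) · Σ_k (x_{k,i} - mean_i) · (x_{k,j} - mean_j), with n-1 = 3.
  S[A,A] = ((2.5)·(2.5) + (0.5)·(0.5) + (-2.5)·(-2.5) + (-0.5)·(-0.5)) / 3 = 13/3 = 4.3333
  S[A,B] = ((2.5)·(2.75) + (0.5)·(-1.25) + (-2.5)·(0.75) + (-0.5)·(-2.25)) / 3 = 5.5/3 = 1.8333
  S[A,C] = ((2.5)·(-1.25) + (0.5)·(-3.25) + (-2.5)·(0.75) + (-0.5)·(3.75)) / 3 = -8.5/3 = -2.8333
  S[B,B] = ((2.75)·(2.75) + (-1.25)·(-1.25) + (0.75)·(0.75) + (-2.25)·(-2.25)) / 3 = 14.75/3 = 4.9167
  S[B,C] = ((2.75)·(-1.25) + (-1.25)·(-3.25) + (0.75)·(0.75) + (-2.25)·(3.75)) / 3 = -7.25/3 = -2.4167
  S[C,C] = ((-1.25)·(-1.25) + (-3.25)·(-3.25) + (0.75)·(0.75) + (3.75)·(3.75)) / 3 = 26.75/3 = 8.9167

S is symmetric (S[j,i] = S[i,j]). Assembling:

S = [[4.3333, 1.8333, -2.8333],
 [1.8333, 4.9167, -2.4167],
 [-2.8333, -2.4167, 8.9167]]


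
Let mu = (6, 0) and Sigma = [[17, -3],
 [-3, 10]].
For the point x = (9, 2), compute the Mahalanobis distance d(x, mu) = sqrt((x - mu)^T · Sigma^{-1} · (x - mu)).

Step 1 — centre the observation: (x - mu) = (3, 2).

Step 2 — invert Sigma. det(Sigma) = 17·10 - (-3)² = 161.
  Sigma^{-1} = (1/det) · [[d, -b], [-b, a]] = [[0.0621, 0.0186],
 [0.0186, 0.1056]].

Step 3 — form the quadratic (x - mu)^T · Sigma^{-1} · (x - mu):
  Sigma^{-1} · (x - mu) = (0.2236, 0.2671).
  (x - mu)^T · [Sigma^{-1} · (x - mu)] = (3)·(0.2236) + (2)·(0.2671) = 1.205.

Step 4 — take square root: d = √(1.205) ≈ 1.0977.

d(x, mu) = √(1.205) ≈ 1.0977


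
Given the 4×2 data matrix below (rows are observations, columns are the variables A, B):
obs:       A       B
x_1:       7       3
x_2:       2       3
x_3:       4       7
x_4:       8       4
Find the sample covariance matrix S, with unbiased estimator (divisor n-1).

Step 1 — column means:
  mean(A) = (7 + 2 + 4 + 8) / 4 = 21/4 = 5.25
  mean(B) = (3 + 3 + 7 + 4) / 4 = 17/4 = 4.25

Step 2 — sample covariance S[i,j] = (1/(n-1)) · Σ_k (x_{k,i} - mean_i) · (x_{k,j} - mean_j), with n-1 = 3.
  S[A,A] = ((1.75)·(1.75) + (-3.25)·(-3.25) + (-1.25)·(-1.25) + (2.75)·(2.75)) / 3 = 22.75/3 = 7.5833
  S[A,B] = ((1.75)·(-1.25) + (-3.25)·(-1.25) + (-1.25)·(2.75) + (2.75)·(-0.25)) / 3 = -2.25/3 = -0.75
  S[B,B] = ((-1.25)·(-1.25) + (-1.25)·(-1.25) + (2.75)·(2.75) + (-0.25)·(-0.25)) / 3 = 10.75/3 = 3.5833

S is symmetric (S[j,i] = S[i,j]). Assembling:

S = [[7.5833, -0.75],
 [-0.75, 3.5833]]


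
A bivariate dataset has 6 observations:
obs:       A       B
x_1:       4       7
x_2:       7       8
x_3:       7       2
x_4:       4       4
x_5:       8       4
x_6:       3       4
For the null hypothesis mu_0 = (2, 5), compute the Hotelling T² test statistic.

Step 1 — sample mean vector:
  mean(A) = (4 + 7 + 7 + 4 + 8 + 3) / 6 = 33/6 = 5.5
  mean(B) = (7 + 8 + 2 + 4 + 4 + 4) / 6 = 29/6 = 4.8333
  x̄ = (5.5, 4.8333),  deviation x̄ - mu_0 = (5.5, 4.8333) - (2, 5) = (3.5, -0.1667).

Step 2 — sample covariance matrix, S[i,j] = (1/(n-1)) · Σ_k (x_{k,i} - mean_i) · (x_{k,j} - mean_j), divisor n-1 = 5:
  S[A,A] = ((-1.5)·(-1.5) + (1.5)·(1.5) + (1.5)·(1.5) + (-1.5)·(-1.5) + (2.5)·(2.5) + (-2.5)·(-2.5)) / 5 = 21.5/5 = 4.3
  S[A,B] = ((-1.5)·(2.1667) + (1.5)·(3.1667) + (1.5)·(-2.8333) + (-1.5)·(-0.8333) + (2.5)·(-0.8333) + (-2.5)·(-0.8333)) / 5 = -1.5/5 = -0.3
  S[B,B] = ((2.1667)·(2.1667) + (3.1667)·(3.1667) + (-2.8333)·(-2.8333) + (-0.8333)·(-0.8333) + (-0.8333)·(-0.8333) + (-0.8333)·(-0.8333)) / 5 = 24.8333/5 = 4.9667
  S = [[4.3, -0.3],
 [-0.3, 4.9667]].

Step 3 — invert S. det(S) = 4.3·4.9667 - (-0.3)² = 21.2667.
  S^{-1} = (1/det) · [[d, -b], [-b, a]] = [[0.2335, 0.0141],
 [0.0141, 0.2022]].

Step 4 — quadratic form (x̄ - mu_0)^T · S^{-1} · (x̄ - mu_0):
  S^{-1} · (x̄ - mu_0) = (0.815, 0.0157),
  (x̄ - mu_0)^T · [...] = (3.5)·(0.815) + (-0.1667)·(0.0157) = 2.8501.

Step 5 — scale by n: T² = 6 · 2.8501 = 17.1003.

T² ≈ 17.1003


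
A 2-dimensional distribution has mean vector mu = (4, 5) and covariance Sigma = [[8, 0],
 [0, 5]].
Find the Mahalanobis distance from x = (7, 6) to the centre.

Step 1 — centre the observation: (x - mu) = (3, 1).

Step 2 — invert Sigma. det(Sigma) = 8·5 - (0)² = 40.
  Sigma^{-1} = (1/det) · [[d, -b], [-b, a]] = [[0.125, 0],
 [0, 0.2]].

Step 3 — form the quadratic (x - mu)^T · Sigma^{-1} · (x - mu):
  Sigma^{-1} · (x - mu) = (0.375, 0.2).
  (x - mu)^T · [Sigma^{-1} · (x - mu)] = (3)·(0.375) + (1)·(0.2) = 1.325.

Step 4 — take square root: d = √(1.325) ≈ 1.1511.

d(x, mu) = √(1.325) ≈ 1.1511
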